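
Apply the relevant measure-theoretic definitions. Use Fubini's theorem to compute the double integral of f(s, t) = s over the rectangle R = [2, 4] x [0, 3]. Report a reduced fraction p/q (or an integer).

f(s, t) is a tensor product of a function of s and a function of t, and both factors are bounded continuous (hence Lebesgue integrable) on the rectangle, so Fubini's theorem applies:
  integral_R f d(m x m) = (integral_a1^b1 s ds) * (integral_a2^b2 1 dt).
Inner integral in s: integral_{2}^{4} s ds = (4^2 - 2^2)/2
  = 6.
Inner integral in t: integral_{0}^{3} 1 dt = (3^1 - 0^1)/1
  = 3.
Product: (6) * (3) = 18.

18


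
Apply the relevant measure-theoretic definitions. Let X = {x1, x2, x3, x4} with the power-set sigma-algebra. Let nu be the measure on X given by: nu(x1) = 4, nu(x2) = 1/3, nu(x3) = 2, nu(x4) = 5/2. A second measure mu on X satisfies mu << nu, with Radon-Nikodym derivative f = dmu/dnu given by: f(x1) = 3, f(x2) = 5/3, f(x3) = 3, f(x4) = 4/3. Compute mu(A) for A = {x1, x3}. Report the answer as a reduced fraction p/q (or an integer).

By the defining property of the Radon-Nikodym derivative, for every measurable set A,
  mu(A) = integral_A f dnu.
Since nu is a discrete measure concentrated on the atoms of X, the integral over A reduces to the sum
  mu(A) = sum_{x in A} f(x) * nu({x}).
Computing each term:
  x1: f(x1) * nu(x1) = 3 * 4 = 12.
  x3: f(x3) * nu(x3) = 3 * 2 = 6.
Summing: mu(A) = 12 + 6 = 18.

18


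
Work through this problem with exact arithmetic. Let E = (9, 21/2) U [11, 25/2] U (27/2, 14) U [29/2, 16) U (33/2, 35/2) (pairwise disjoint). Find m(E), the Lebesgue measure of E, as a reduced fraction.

For pairwise disjoint intervals, m(union_i I_i) = sum_i m(I_i),
and m is invariant under swapping open/closed endpoints (single points have measure 0).
So m(E) = sum_i (b_i - a_i).
  I_1 has length 21/2 - 9 = 3/2.
  I_2 has length 25/2 - 11 = 3/2.
  I_3 has length 14 - 27/2 = 1/2.
  I_4 has length 16 - 29/2 = 3/2.
  I_5 has length 35/2 - 33/2 = 1.
Summing:
  m(E) = 3/2 + 3/2 + 1/2 + 3/2 + 1 = 6.

6


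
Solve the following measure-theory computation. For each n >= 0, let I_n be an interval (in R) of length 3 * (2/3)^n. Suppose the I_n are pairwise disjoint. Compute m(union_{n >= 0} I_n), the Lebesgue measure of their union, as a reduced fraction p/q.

By countable additivity of the Lebesgue measure on pairwise disjoint measurable sets,
  m(union_{n >= 0} I_n) = sum_{n >= 0} m(I_n) = sum_{n >= 0} a * r^n,
  with a = 3 and r = 2/3.
Since 0 < r = 2/3 < 1, the geometric series converges:
  sum_{n >= 0} a * r^n = a / (1 - r).
  = 3 / (1 - 2/3)
  = 3 / (1/3)
  = 9.

9


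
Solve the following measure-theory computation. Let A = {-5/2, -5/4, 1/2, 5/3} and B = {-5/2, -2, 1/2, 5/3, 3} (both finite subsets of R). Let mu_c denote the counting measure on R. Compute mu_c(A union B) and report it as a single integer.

Counting measure on a finite set equals cardinality. By inclusion-exclusion, |A union B| = |A| + |B| - |A cap B|.
|A| = 4, |B| = 5, |A cap B| = 3.
So mu_c(A union B) = 4 + 5 - 3 = 6.

6


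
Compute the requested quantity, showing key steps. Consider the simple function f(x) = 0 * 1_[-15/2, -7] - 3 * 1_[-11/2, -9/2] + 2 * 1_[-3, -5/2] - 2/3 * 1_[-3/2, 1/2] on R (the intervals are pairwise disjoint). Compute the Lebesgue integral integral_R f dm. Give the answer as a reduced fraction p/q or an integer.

For a simple function f = sum_i c_i * 1_{A_i} with disjoint A_i,
  integral f dm = sum_i c_i * m(A_i).
Lengths of the A_i:
  m(A_1) = -7 - (-15/2) = 1/2.
  m(A_2) = -9/2 - (-11/2) = 1.
  m(A_3) = -5/2 - (-3) = 1/2.
  m(A_4) = 1/2 - (-3/2) = 2.
Contributions c_i * m(A_i):
  (0) * (1/2) = 0.
  (-3) * (1) = -3.
  (2) * (1/2) = 1.
  (-2/3) * (2) = -4/3.
Total: 0 - 3 + 1 - 4/3 = -10/3.

-10/3


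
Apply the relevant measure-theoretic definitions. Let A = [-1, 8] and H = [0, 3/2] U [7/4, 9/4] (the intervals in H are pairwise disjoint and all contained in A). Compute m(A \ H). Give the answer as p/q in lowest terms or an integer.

The ambient interval has length m(A) = 8 - (-1) = 9.
Since the holes are disjoint and sit inside A, by finite additivity
  m(H) = sum_i (b_i - a_i), and m(A \ H) = m(A) - m(H).
Computing the hole measures:
  m(H_1) = 3/2 - 0 = 3/2.
  m(H_2) = 9/4 - 7/4 = 1/2.
Summed: m(H) = 3/2 + 1/2 = 2.
So m(A \ H) = 9 - 2 = 7.

7


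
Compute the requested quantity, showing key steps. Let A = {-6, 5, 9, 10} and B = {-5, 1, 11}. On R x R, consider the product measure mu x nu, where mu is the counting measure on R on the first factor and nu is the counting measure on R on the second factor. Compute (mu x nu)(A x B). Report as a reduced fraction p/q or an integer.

For a measurable rectangle A x B, the product measure satisfies
  (mu x nu)(A x B) = mu(A) * nu(B).
  mu(A) = 4.
  nu(B) = 3.
  (mu x nu)(A x B) = 4 * 3 = 12.

12


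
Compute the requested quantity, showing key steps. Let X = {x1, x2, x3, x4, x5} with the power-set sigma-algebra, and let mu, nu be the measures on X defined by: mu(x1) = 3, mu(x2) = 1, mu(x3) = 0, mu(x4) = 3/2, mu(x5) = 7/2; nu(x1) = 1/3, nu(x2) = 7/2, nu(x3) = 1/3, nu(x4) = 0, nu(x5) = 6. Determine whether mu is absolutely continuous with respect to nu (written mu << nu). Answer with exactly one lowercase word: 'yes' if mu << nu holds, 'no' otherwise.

mu << nu means: every nu-null measurable set is also mu-null; equivalently, for every atom x, if nu({x}) = 0 then mu({x}) = 0.
Checking each atom:
  x1: nu = 1/3 > 0 -> no constraint.
  x2: nu = 7/2 > 0 -> no constraint.
  x3: nu = 1/3 > 0 -> no constraint.
  x4: nu = 0, mu = 3/2 > 0 -> violates mu << nu.
  x5: nu = 6 > 0 -> no constraint.
The atom(s) x4 violate the condition (nu = 0 but mu > 0). Therefore mu is NOT absolutely continuous w.r.t. nu.

no


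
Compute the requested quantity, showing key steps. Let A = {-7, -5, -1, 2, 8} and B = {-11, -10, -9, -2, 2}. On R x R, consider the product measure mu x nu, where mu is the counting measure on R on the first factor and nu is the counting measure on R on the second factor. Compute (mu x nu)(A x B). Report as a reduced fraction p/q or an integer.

For a measurable rectangle A x B, the product measure satisfies
  (mu x nu)(A x B) = mu(A) * nu(B).
  mu(A) = 5.
  nu(B) = 5.
  (mu x nu)(A x B) = 5 * 5 = 25.

25


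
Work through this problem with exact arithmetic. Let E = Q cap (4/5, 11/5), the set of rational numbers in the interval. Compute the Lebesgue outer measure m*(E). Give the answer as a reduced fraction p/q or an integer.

Q cap (4/5, 11/5) is countable; list its elements as q_1, q_2, ... . Fix eps > 0 and cover the k-th point by an interval of length eps * 2^(-k). The cover has total length eps * sum_{k>=1} 2^(-k) = eps, so by definition of outer measure m*(Q cap (4/5, 11/5)) <= eps. Since eps was arbitrary and m* >= 0, the outer measure is 0.

0


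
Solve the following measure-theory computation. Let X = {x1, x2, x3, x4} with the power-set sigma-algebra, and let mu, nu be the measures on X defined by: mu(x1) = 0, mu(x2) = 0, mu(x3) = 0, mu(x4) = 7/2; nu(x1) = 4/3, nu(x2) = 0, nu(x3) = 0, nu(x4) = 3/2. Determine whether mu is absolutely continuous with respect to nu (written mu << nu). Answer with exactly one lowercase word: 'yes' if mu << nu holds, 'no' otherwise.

mu << nu means: every nu-null measurable set is also mu-null; equivalently, for every atom x, if nu({x}) = 0 then mu({x}) = 0.
Checking each atom:
  x1: nu = 4/3 > 0 -> no constraint.
  x2: nu = 0, mu = 0 -> consistent with mu << nu.
  x3: nu = 0, mu = 0 -> consistent with mu << nu.
  x4: nu = 3/2 > 0 -> no constraint.
No atom violates the condition. Therefore mu << nu.

yes


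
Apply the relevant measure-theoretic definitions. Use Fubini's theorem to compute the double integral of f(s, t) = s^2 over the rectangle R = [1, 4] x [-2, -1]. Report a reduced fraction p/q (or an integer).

f(s, t) is a tensor product of a function of s and a function of t, and both factors are bounded continuous (hence Lebesgue integrable) on the rectangle, so Fubini's theorem applies:
  integral_R f d(m x m) = (integral_a1^b1 s^2 ds) * (integral_a2^b2 1 dt).
Inner integral in s: integral_{1}^{4} s^2 ds = (4^3 - 1^3)/3
  = 21.
Inner integral in t: integral_{-2}^{-1} 1 dt = ((-1)^1 - (-2)^1)/1
  = 1.
Product: (21) * (1) = 21.

21


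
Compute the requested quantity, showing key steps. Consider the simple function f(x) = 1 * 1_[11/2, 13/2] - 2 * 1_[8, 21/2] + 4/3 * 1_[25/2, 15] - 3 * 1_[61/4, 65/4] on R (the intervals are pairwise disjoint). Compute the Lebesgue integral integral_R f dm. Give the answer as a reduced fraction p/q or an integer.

For a simple function f = sum_i c_i * 1_{A_i} with disjoint A_i,
  integral f dm = sum_i c_i * m(A_i).
Lengths of the A_i:
  m(A_1) = 13/2 - 11/2 = 1.
  m(A_2) = 21/2 - 8 = 5/2.
  m(A_3) = 15 - 25/2 = 5/2.
  m(A_4) = 65/4 - 61/4 = 1.
Contributions c_i * m(A_i):
  (1) * (1) = 1.
  (-2) * (5/2) = -5.
  (4/3) * (5/2) = 10/3.
  (-3) * (1) = -3.
Total: 1 - 5 + 10/3 - 3 = -11/3.

-11/3


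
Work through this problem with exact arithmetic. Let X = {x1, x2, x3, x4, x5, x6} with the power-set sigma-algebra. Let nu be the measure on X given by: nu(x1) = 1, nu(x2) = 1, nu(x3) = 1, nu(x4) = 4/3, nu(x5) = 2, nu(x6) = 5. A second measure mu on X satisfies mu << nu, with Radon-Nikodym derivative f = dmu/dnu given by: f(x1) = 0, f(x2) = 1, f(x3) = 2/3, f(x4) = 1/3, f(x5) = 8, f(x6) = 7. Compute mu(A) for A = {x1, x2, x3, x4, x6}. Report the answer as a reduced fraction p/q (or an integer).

By the defining property of the Radon-Nikodym derivative, for every measurable set A,
  mu(A) = integral_A f dnu.
Since nu is a discrete measure concentrated on the atoms of X, the integral over A reduces to the sum
  mu(A) = sum_{x in A} f(x) * nu({x}).
Computing each term:
  x1: f(x1) * nu(x1) = 0 * 1 = 0.
  x2: f(x2) * nu(x2) = 1 * 1 = 1.
  x3: f(x3) * nu(x3) = 2/3 * 1 = 2/3.
  x4: f(x4) * nu(x4) = 1/3 * 4/3 = 4/9.
  x6: f(x6) * nu(x6) = 7 * 5 = 35.
Summing: mu(A) = 0 + 1 + 2/3 + 4/9 + 35 = 334/9.

334/9


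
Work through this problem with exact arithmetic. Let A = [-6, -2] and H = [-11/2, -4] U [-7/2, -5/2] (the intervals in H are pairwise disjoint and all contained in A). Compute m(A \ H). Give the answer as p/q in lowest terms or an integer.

The ambient interval has length m(A) = -2 - (-6) = 4.
Since the holes are disjoint and sit inside A, by finite additivity
  m(H) = sum_i (b_i - a_i), and m(A \ H) = m(A) - m(H).
Computing the hole measures:
  m(H_1) = -4 - (-11/2) = 3/2.
  m(H_2) = -5/2 - (-7/2) = 1.
Summed: m(H) = 3/2 + 1 = 5/2.
So m(A \ H) = 4 - 5/2 = 3/2.

3/2


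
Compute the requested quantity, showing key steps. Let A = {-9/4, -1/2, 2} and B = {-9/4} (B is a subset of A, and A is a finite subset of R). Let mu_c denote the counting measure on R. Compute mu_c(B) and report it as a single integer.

Counting measure assigns mu_c(E) = |E| (number of elements) when E is finite.
B has 1 element(s), so mu_c(B) = 1.

1


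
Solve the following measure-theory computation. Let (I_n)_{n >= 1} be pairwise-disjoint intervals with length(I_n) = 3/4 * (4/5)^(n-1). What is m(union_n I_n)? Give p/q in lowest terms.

By countable additivity of the Lebesgue measure on pairwise disjoint measurable sets,
  m(union_{n >= 1} I_n) = sum_{n >= 1} m(I_n) = sum_{n >= 1} a * r^(n-1),
  with a = 3/4 and r = 4/5.
Since 0 < r = 4/5 < 1, the geometric series converges:
  sum_{n >= 1} a * r^(n-1) = a / (1 - r).
  = 3/4 / (1 - 4/5)
  = 3/4 / (1/5)
  = 15/4.

15/4


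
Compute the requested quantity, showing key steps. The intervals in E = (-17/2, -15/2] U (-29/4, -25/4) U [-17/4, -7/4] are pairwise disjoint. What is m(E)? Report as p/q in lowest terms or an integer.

For pairwise disjoint intervals, m(union_i I_i) = sum_i m(I_i),
and m is invariant under swapping open/closed endpoints (single points have measure 0).
So m(E) = sum_i (b_i - a_i).
  I_1 has length -15/2 - (-17/2) = 1.
  I_2 has length -25/4 - (-29/4) = 1.
  I_3 has length -7/4 - (-17/4) = 5/2.
Summing:
  m(E) = 1 + 1 + 5/2 = 9/2.

9/2


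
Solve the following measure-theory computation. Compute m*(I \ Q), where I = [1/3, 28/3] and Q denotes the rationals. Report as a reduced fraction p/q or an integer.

The interval I = [1/3, 28/3] has m(I) = 28/3 - 1/3 = 9 (endpoints are measure-zero, so open/closed/half-open agree). Write I = (I cap Q) u (I \ Q). The rationals in I are countable, so m*(I cap Q) = 0 (cover each rational by intervals whose total length is arbitrarily small). By countable subadditivity m*(I) <= m*(I cap Q) + m*(I \ Q), hence m*(I \ Q) >= m(I) = 9. The reverse inequality m*(I \ Q) <= m*(I) = 9 is trivial since (I \ Q) is a subset of I. Therefore m*(I \ Q) = 9.

9


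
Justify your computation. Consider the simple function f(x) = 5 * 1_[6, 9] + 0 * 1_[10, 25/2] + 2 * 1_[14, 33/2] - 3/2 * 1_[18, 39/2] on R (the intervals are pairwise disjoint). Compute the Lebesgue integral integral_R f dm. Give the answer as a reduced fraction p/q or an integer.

For a simple function f = sum_i c_i * 1_{A_i} with disjoint A_i,
  integral f dm = sum_i c_i * m(A_i).
Lengths of the A_i:
  m(A_1) = 9 - 6 = 3.
  m(A_2) = 25/2 - 10 = 5/2.
  m(A_3) = 33/2 - 14 = 5/2.
  m(A_4) = 39/2 - 18 = 3/2.
Contributions c_i * m(A_i):
  (5) * (3) = 15.
  (0) * (5/2) = 0.
  (2) * (5/2) = 5.
  (-3/2) * (3/2) = -9/4.
Total: 15 + 0 + 5 - 9/4 = 71/4.

71/4


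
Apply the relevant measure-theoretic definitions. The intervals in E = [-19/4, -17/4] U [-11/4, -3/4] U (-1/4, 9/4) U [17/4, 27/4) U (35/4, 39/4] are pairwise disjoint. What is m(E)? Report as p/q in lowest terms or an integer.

For pairwise disjoint intervals, m(union_i I_i) = sum_i m(I_i),
and m is invariant under swapping open/closed endpoints (single points have measure 0).
So m(E) = sum_i (b_i - a_i).
  I_1 has length -17/4 - (-19/4) = 1/2.
  I_2 has length -3/4 - (-11/4) = 2.
  I_3 has length 9/4 - (-1/4) = 5/2.
  I_4 has length 27/4 - 17/4 = 5/2.
  I_5 has length 39/4 - 35/4 = 1.
Summing:
  m(E) = 1/2 + 2 + 5/2 + 5/2 + 1 = 17/2.

17/2


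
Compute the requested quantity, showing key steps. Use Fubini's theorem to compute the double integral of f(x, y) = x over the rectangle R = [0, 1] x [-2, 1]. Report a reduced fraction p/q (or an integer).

f(x, y) is a tensor product of a function of x and a function of y, and both factors are bounded continuous (hence Lebesgue integrable) on the rectangle, so Fubini's theorem applies:
  integral_R f d(m x m) = (integral_a1^b1 x dx) * (integral_a2^b2 1 dy).
Inner integral in x: integral_{0}^{1} x dx = (1^2 - 0^2)/2
  = 1/2.
Inner integral in y: integral_{-2}^{1} 1 dy = (1^1 - (-2)^1)/1
  = 3.
Product: (1/2) * (3) = 3/2.

3/2


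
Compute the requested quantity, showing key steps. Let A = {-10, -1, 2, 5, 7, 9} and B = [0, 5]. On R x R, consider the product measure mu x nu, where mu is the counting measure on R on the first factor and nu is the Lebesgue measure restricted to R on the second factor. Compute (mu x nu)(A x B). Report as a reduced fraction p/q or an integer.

For a measurable rectangle A x B, the product measure satisfies
  (mu x nu)(A x B) = mu(A) * nu(B).
  mu(A) = 6.
  nu(B) = 5.
  (mu x nu)(A x B) = 6 * 5 = 30.

30


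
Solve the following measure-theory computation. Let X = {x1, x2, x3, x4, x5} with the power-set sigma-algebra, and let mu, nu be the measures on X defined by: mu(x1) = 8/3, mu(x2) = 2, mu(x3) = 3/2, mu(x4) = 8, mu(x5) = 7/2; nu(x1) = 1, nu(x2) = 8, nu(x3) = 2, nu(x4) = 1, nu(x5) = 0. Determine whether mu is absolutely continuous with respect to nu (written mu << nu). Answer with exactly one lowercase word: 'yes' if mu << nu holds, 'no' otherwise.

mu << nu means: every nu-null measurable set is also mu-null; equivalently, for every atom x, if nu({x}) = 0 then mu({x}) = 0.
Checking each atom:
  x1: nu = 1 > 0 -> no constraint.
  x2: nu = 8 > 0 -> no constraint.
  x3: nu = 2 > 0 -> no constraint.
  x4: nu = 1 > 0 -> no constraint.
  x5: nu = 0, mu = 7/2 > 0 -> violates mu << nu.
The atom(s) x5 violate the condition (nu = 0 but mu > 0). Therefore mu is NOT absolutely continuous w.r.t. nu.

no


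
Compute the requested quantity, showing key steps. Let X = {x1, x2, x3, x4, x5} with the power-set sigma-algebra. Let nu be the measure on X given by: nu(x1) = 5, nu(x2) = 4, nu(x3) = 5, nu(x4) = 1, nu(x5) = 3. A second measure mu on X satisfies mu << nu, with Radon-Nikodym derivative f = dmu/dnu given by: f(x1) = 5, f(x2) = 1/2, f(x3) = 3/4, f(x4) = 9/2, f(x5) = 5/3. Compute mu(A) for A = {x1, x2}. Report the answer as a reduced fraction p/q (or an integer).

By the defining property of the Radon-Nikodym derivative, for every measurable set A,
  mu(A) = integral_A f dnu.
Since nu is a discrete measure concentrated on the atoms of X, the integral over A reduces to the sum
  mu(A) = sum_{x in A} f(x) * nu({x}).
Computing each term:
  x1: f(x1) * nu(x1) = 5 * 5 = 25.
  x2: f(x2) * nu(x2) = 1/2 * 4 = 2.
Summing: mu(A) = 25 + 2 = 27.

27


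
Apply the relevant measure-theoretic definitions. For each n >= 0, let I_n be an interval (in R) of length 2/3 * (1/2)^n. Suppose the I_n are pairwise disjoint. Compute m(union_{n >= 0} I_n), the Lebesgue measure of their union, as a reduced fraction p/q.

By countable additivity of the Lebesgue measure on pairwise disjoint measurable sets,
  m(union_{n >= 0} I_n) = sum_{n >= 0} m(I_n) = sum_{n >= 0} a * r^n,
  with a = 2/3 and r = 1/2.
Since 0 < r = 1/2 < 1, the geometric series converges:
  sum_{n >= 0} a * r^n = a / (1 - r).
  = 2/3 / (1 - 1/2)
  = 2/3 / (1/2)
  = 4/3.

4/3


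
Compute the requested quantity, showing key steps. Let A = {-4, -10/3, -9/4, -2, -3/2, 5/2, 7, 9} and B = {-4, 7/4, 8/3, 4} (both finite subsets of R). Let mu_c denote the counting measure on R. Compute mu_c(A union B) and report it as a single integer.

Counting measure on a finite set equals cardinality. By inclusion-exclusion, |A union B| = |A| + |B| - |A cap B|.
|A| = 8, |B| = 4, |A cap B| = 1.
So mu_c(A union B) = 8 + 4 - 1 = 11.

11


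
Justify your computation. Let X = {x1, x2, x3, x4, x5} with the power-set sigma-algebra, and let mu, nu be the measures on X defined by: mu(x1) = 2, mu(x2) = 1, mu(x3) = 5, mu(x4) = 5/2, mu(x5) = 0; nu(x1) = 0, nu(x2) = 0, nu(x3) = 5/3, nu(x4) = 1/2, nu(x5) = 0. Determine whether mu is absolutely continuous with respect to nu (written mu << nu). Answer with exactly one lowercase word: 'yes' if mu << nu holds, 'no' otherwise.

mu << nu means: every nu-null measurable set is also mu-null; equivalently, for every atom x, if nu({x}) = 0 then mu({x}) = 0.
Checking each atom:
  x1: nu = 0, mu = 2 > 0 -> violates mu << nu.
  x2: nu = 0, mu = 1 > 0 -> violates mu << nu.
  x3: nu = 5/3 > 0 -> no constraint.
  x4: nu = 1/2 > 0 -> no constraint.
  x5: nu = 0, mu = 0 -> consistent with mu << nu.
The atom(s) x1, x2 violate the condition (nu = 0 but mu > 0). Therefore mu is NOT absolutely continuous w.r.t. nu.

no


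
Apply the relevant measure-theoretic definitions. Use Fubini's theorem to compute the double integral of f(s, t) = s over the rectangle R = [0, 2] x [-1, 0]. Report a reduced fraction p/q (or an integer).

f(s, t) is a tensor product of a function of s and a function of t, and both factors are bounded continuous (hence Lebesgue integrable) on the rectangle, so Fubini's theorem applies:
  integral_R f d(m x m) = (integral_a1^b1 s ds) * (integral_a2^b2 1 dt).
Inner integral in s: integral_{0}^{2} s ds = (2^2 - 0^2)/2
  = 2.
Inner integral in t: integral_{-1}^{0} 1 dt = (0^1 - (-1)^1)/1
  = 1.
Product: (2) * (1) = 2.

2


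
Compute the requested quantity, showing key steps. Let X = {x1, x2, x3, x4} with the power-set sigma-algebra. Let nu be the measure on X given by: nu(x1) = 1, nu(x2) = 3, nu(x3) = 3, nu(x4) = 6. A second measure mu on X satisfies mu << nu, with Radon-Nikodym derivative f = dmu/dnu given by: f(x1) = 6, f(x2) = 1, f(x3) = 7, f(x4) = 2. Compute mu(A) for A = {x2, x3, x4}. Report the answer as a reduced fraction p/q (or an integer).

By the defining property of the Radon-Nikodym derivative, for every measurable set A,
  mu(A) = integral_A f dnu.
Since nu is a discrete measure concentrated on the atoms of X, the integral over A reduces to the sum
  mu(A) = sum_{x in A} f(x) * nu({x}).
Computing each term:
  x2: f(x2) * nu(x2) = 1 * 3 = 3.
  x3: f(x3) * nu(x3) = 7 * 3 = 21.
  x4: f(x4) * nu(x4) = 2 * 6 = 12.
Summing: mu(A) = 3 + 21 + 12 = 36.

36


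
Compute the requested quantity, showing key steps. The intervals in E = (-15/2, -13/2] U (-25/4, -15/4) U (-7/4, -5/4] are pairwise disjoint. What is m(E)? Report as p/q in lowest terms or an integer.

For pairwise disjoint intervals, m(union_i I_i) = sum_i m(I_i),
and m is invariant under swapping open/closed endpoints (single points have measure 0).
So m(E) = sum_i (b_i - a_i).
  I_1 has length -13/2 - (-15/2) = 1.
  I_2 has length -15/4 - (-25/4) = 5/2.
  I_3 has length -5/4 - (-7/4) = 1/2.
Summing:
  m(E) = 1 + 5/2 + 1/2 = 4.

4


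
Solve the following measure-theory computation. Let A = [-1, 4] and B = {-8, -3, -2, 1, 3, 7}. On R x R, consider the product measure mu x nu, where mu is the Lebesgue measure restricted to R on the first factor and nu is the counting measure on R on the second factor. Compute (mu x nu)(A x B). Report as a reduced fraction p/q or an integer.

For a measurable rectangle A x B, the product measure satisfies
  (mu x nu)(A x B) = mu(A) * nu(B).
  mu(A) = 5.
  nu(B) = 6.
  (mu x nu)(A x B) = 5 * 6 = 30.

30


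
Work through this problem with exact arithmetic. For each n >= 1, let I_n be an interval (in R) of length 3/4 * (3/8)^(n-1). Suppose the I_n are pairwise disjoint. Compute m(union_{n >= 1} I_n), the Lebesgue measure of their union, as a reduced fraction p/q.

By countable additivity of the Lebesgue measure on pairwise disjoint measurable sets,
  m(union_{n >= 1} I_n) = sum_{n >= 1} m(I_n) = sum_{n >= 1} a * r^(n-1),
  with a = 3/4 and r = 3/8.
Since 0 < r = 3/8 < 1, the geometric series converges:
  sum_{n >= 1} a * r^(n-1) = a / (1 - r).
  = 3/4 / (1 - 3/8)
  = 3/4 / (5/8)
  = 6/5.

6/5


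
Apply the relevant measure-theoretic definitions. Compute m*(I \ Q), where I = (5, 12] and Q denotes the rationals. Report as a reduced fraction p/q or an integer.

The interval I = (5, 12] has m(I) = 12 - 5 = 7 (endpoints are measure-zero, so open/closed/half-open agree). Write I = (I cap Q) u (I \ Q). The rationals in I are countable, so m*(I cap Q) = 0 (cover each rational by intervals whose total length is arbitrarily small). By countable subadditivity m*(I) <= m*(I cap Q) + m*(I \ Q), hence m*(I \ Q) >= m(I) = 7. The reverse inequality m*(I \ Q) <= m*(I) = 7 is trivial since (I \ Q) is a subset of I. Therefore m*(I \ Q) = 7.

7


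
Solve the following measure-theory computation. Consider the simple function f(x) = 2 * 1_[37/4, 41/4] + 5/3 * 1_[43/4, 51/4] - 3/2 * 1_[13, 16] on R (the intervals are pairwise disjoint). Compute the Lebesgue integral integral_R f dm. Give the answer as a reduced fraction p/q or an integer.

For a simple function f = sum_i c_i * 1_{A_i} with disjoint A_i,
  integral f dm = sum_i c_i * m(A_i).
Lengths of the A_i:
  m(A_1) = 41/4 - 37/4 = 1.
  m(A_2) = 51/4 - 43/4 = 2.
  m(A_3) = 16 - 13 = 3.
Contributions c_i * m(A_i):
  (2) * (1) = 2.
  (5/3) * (2) = 10/3.
  (-3/2) * (3) = -9/2.
Total: 2 + 10/3 - 9/2 = 5/6.

5/6


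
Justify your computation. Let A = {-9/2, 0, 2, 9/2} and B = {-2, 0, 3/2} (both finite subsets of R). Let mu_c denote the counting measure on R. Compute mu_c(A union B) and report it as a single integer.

Counting measure on a finite set equals cardinality. By inclusion-exclusion, |A union B| = |A| + |B| - |A cap B|.
|A| = 4, |B| = 3, |A cap B| = 1.
So mu_c(A union B) = 4 + 3 - 1 = 6.

6


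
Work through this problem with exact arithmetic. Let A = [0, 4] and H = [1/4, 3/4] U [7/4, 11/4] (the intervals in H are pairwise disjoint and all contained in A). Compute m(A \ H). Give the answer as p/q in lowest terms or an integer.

The ambient interval has length m(A) = 4 - 0 = 4.
Since the holes are disjoint and sit inside A, by finite additivity
  m(H) = sum_i (b_i - a_i), and m(A \ H) = m(A) - m(H).
Computing the hole measures:
  m(H_1) = 3/4 - 1/4 = 1/2.
  m(H_2) = 11/4 - 7/4 = 1.
Summed: m(H) = 1/2 + 1 = 3/2.
So m(A \ H) = 4 - 3/2 = 5/2.

5/2


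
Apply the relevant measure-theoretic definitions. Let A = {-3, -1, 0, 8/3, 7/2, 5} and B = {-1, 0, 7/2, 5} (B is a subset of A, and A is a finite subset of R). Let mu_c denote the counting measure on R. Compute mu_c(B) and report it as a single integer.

Counting measure assigns mu_c(E) = |E| (number of elements) when E is finite.
B has 4 element(s), so mu_c(B) = 4.

4


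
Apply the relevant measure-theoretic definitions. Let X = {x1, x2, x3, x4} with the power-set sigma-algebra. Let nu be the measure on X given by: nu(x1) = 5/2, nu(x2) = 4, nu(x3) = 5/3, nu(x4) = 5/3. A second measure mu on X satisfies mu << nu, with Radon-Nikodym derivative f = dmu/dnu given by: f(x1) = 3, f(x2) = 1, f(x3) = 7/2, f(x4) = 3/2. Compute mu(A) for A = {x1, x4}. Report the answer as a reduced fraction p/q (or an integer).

By the defining property of the Radon-Nikodym derivative, for every measurable set A,
  mu(A) = integral_A f dnu.
Since nu is a discrete measure concentrated on the atoms of X, the integral over A reduces to the sum
  mu(A) = sum_{x in A} f(x) * nu({x}).
Computing each term:
  x1: f(x1) * nu(x1) = 3 * 5/2 = 15/2.
  x4: f(x4) * nu(x4) = 3/2 * 5/3 = 5/2.
Summing: mu(A) = 15/2 + 5/2 = 10.

10


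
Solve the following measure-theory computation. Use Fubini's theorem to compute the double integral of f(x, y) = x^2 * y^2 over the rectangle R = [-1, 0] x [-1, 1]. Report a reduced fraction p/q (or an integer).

f(x, y) is a tensor product of a function of x and a function of y, and both factors are bounded continuous (hence Lebesgue integrable) on the rectangle, so Fubini's theorem applies:
  integral_R f d(m x m) = (integral_a1^b1 x^2 dx) * (integral_a2^b2 y^2 dy).
Inner integral in x: integral_{-1}^{0} x^2 dx = (0^3 - (-1)^3)/3
  = 1/3.
Inner integral in y: integral_{-1}^{1} y^2 dy = (1^3 - (-1)^3)/3
  = 2/3.
Product: (1/3) * (2/3) = 2/9.

2/9


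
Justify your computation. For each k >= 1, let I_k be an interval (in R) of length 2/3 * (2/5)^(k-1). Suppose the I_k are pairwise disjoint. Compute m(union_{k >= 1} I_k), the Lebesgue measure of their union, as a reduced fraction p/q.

By countable additivity of the Lebesgue measure on pairwise disjoint measurable sets,
  m(union_{k >= 1} I_k) = sum_{k >= 1} m(I_k) = sum_{k >= 1} a * r^(k-1),
  with a = 2/3 and r = 2/5.
Since 0 < r = 2/5 < 1, the geometric series converges:
  sum_{k >= 1} a * r^(k-1) = a / (1 - r).
  = 2/3 / (1 - 2/5)
  = 2/3 / (3/5)
  = 10/9.

10/9


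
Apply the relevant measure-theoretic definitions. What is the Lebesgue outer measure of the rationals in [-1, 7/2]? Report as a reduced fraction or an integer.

Q cap [-1, 7/2] is countable; list its elements as q_1, q_2, ... . Fix eps > 0 and cover the k-th point by an interval of length eps * 2^(-k). The cover has total length eps * sum_{k>=1} 2^(-k) = eps, so by definition of outer measure m*(Q cap [-1, 7/2]) <= eps. Since eps was arbitrary and m* >= 0, the outer measure is 0.

0


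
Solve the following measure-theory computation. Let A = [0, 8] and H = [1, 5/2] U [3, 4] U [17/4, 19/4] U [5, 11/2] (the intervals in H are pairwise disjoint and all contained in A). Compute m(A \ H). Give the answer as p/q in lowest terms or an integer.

The ambient interval has length m(A) = 8 - 0 = 8.
Since the holes are disjoint and sit inside A, by finite additivity
  m(H) = sum_i (b_i - a_i), and m(A \ H) = m(A) - m(H).
Computing the hole measures:
  m(H_1) = 5/2 - 1 = 3/2.
  m(H_2) = 4 - 3 = 1.
  m(H_3) = 19/4 - 17/4 = 1/2.
  m(H_4) = 11/2 - 5 = 1/2.
Summed: m(H) = 3/2 + 1 + 1/2 + 1/2 = 7/2.
So m(A \ H) = 8 - 7/2 = 9/2.

9/2


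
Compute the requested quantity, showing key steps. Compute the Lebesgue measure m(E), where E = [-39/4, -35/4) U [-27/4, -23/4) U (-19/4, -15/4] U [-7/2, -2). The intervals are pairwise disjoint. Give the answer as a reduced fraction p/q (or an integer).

For pairwise disjoint intervals, m(union_i I_i) = sum_i m(I_i),
and m is invariant under swapping open/closed endpoints (single points have measure 0).
So m(E) = sum_i (b_i - a_i).
  I_1 has length -35/4 - (-39/4) = 1.
  I_2 has length -23/4 - (-27/4) = 1.
  I_3 has length -15/4 - (-19/4) = 1.
  I_4 has length -2 - (-7/2) = 3/2.
Summing:
  m(E) = 1 + 1 + 1 + 3/2 = 9/2.

9/2


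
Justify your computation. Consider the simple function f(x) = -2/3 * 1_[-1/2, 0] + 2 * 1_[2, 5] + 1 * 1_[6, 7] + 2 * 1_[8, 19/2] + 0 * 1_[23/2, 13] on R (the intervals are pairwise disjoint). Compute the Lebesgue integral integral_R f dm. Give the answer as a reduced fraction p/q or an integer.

For a simple function f = sum_i c_i * 1_{A_i} with disjoint A_i,
  integral f dm = sum_i c_i * m(A_i).
Lengths of the A_i:
  m(A_1) = 0 - (-1/2) = 1/2.
  m(A_2) = 5 - 2 = 3.
  m(A_3) = 7 - 6 = 1.
  m(A_4) = 19/2 - 8 = 3/2.
  m(A_5) = 13 - 23/2 = 3/2.
Contributions c_i * m(A_i):
  (-2/3) * (1/2) = -1/3.
  (2) * (3) = 6.
  (1) * (1) = 1.
  (2) * (3/2) = 3.
  (0) * (3/2) = 0.
Total: -1/3 + 6 + 1 + 3 + 0 = 29/3.

29/3


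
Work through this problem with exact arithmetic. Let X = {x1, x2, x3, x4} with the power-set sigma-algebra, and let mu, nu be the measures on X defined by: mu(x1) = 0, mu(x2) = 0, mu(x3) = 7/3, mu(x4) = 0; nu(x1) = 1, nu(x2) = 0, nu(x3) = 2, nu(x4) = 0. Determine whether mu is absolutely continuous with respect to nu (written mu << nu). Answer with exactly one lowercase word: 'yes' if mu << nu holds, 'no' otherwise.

mu << nu means: every nu-null measurable set is also mu-null; equivalently, for every atom x, if nu({x}) = 0 then mu({x}) = 0.
Checking each atom:
  x1: nu = 1 > 0 -> no constraint.
  x2: nu = 0, mu = 0 -> consistent with mu << nu.
  x3: nu = 2 > 0 -> no constraint.
  x4: nu = 0, mu = 0 -> consistent with mu << nu.
No atom violates the condition. Therefore mu << nu.

yes


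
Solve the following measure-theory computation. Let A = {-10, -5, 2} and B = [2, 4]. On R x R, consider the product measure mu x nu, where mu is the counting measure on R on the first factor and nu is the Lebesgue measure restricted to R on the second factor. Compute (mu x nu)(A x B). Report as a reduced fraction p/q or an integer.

For a measurable rectangle A x B, the product measure satisfies
  (mu x nu)(A x B) = mu(A) * nu(B).
  mu(A) = 3.
  nu(B) = 2.
  (mu x nu)(A x B) = 3 * 2 = 6.

6


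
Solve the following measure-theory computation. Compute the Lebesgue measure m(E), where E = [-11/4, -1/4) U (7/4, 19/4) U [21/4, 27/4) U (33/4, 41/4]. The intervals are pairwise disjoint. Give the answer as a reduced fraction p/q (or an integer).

For pairwise disjoint intervals, m(union_i I_i) = sum_i m(I_i),
and m is invariant under swapping open/closed endpoints (single points have measure 0).
So m(E) = sum_i (b_i - a_i).
  I_1 has length -1/4 - (-11/4) = 5/2.
  I_2 has length 19/4 - 7/4 = 3.
  I_3 has length 27/4 - 21/4 = 3/2.
  I_4 has length 41/4 - 33/4 = 2.
Summing:
  m(E) = 5/2 + 3 + 3/2 + 2 = 9.

9


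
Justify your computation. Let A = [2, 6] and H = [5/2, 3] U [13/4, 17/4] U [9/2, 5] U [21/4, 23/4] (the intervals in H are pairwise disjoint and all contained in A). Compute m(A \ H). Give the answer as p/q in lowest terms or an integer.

The ambient interval has length m(A) = 6 - 2 = 4.
Since the holes are disjoint and sit inside A, by finite additivity
  m(H) = sum_i (b_i - a_i), and m(A \ H) = m(A) - m(H).
Computing the hole measures:
  m(H_1) = 3 - 5/2 = 1/2.
  m(H_2) = 17/4 - 13/4 = 1.
  m(H_3) = 5 - 9/2 = 1/2.
  m(H_4) = 23/4 - 21/4 = 1/2.
Summed: m(H) = 1/2 + 1 + 1/2 + 1/2 = 5/2.
So m(A \ H) = 4 - 5/2 = 3/2.

3/2


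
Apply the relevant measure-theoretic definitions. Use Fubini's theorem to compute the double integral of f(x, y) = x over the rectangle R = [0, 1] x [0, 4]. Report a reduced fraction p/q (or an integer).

f(x, y) is a tensor product of a function of x and a function of y, and both factors are bounded continuous (hence Lebesgue integrable) on the rectangle, so Fubini's theorem applies:
  integral_R f d(m x m) = (integral_a1^b1 x dx) * (integral_a2^b2 1 dy).
Inner integral in x: integral_{0}^{1} x dx = (1^2 - 0^2)/2
  = 1/2.
Inner integral in y: integral_{0}^{4} 1 dy = (4^1 - 0^1)/1
  = 4.
Product: (1/2) * (4) = 2.

2


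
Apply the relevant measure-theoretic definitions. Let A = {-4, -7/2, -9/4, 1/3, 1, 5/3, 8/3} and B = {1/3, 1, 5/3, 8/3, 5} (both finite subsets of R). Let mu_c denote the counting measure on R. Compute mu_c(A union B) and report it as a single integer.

Counting measure on a finite set equals cardinality. By inclusion-exclusion, |A union B| = |A| + |B| - |A cap B|.
|A| = 7, |B| = 5, |A cap B| = 4.
So mu_c(A union B) = 7 + 5 - 4 = 8.

8


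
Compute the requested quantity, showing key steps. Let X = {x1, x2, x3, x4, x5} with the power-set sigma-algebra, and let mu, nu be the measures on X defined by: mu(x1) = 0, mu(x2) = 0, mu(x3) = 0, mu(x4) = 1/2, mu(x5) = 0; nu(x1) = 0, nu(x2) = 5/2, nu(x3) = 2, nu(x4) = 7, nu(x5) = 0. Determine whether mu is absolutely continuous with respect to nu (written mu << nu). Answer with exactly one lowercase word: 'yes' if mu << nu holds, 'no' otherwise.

mu << nu means: every nu-null measurable set is also mu-null; equivalently, for every atom x, if nu({x}) = 0 then mu({x}) = 0.
Checking each atom:
  x1: nu = 0, mu = 0 -> consistent with mu << nu.
  x2: nu = 5/2 > 0 -> no constraint.
  x3: nu = 2 > 0 -> no constraint.
  x4: nu = 7 > 0 -> no constraint.
  x5: nu = 0, mu = 0 -> consistent with mu << nu.
No atom violates the condition. Therefore mu << nu.

yes


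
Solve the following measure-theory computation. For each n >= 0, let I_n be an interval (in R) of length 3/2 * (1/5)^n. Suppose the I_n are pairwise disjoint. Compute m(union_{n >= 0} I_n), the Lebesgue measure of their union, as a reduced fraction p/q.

By countable additivity of the Lebesgue measure on pairwise disjoint measurable sets,
  m(union_{n >= 0} I_n) = sum_{n >= 0} m(I_n) = sum_{n >= 0} a * r^n,
  with a = 3/2 and r = 1/5.
Since 0 < r = 1/5 < 1, the geometric series converges:
  sum_{n >= 0} a * r^n = a / (1 - r).
  = 3/2 / (1 - 1/5)
  = 3/2 / (4/5)
  = 15/8.

15/8


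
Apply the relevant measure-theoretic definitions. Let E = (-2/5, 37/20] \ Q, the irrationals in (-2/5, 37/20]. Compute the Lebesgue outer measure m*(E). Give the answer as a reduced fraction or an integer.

The interval I = (-2/5, 37/20] has m(I) = 37/20 - (-2/5) = 9/4 (endpoints are measure-zero, so open/closed/half-open agree). Write I = (I cap Q) u (I \ Q). The rationals in I are countable, so m*(I cap Q) = 0 (cover each rational by intervals whose total length is arbitrarily small). By countable subadditivity m*(I) <= m*(I cap Q) + m*(I \ Q), hence m*(I \ Q) >= m(I) = 9/4. The reverse inequality m*(I \ Q) <= m*(I) = 9/4 is trivial since (I \ Q) is a subset of I. Therefore m*(I \ Q) = 9/4.

9/4


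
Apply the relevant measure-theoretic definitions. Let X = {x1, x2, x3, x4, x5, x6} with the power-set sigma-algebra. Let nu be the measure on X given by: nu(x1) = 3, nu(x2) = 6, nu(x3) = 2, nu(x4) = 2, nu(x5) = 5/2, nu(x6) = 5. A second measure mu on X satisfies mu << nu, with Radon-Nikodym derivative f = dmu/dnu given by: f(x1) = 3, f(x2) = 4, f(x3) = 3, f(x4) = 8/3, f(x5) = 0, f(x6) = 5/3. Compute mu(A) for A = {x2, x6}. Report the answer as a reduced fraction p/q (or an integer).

By the defining property of the Radon-Nikodym derivative, for every measurable set A,
  mu(A) = integral_A f dnu.
Since nu is a discrete measure concentrated on the atoms of X, the integral over A reduces to the sum
  mu(A) = sum_{x in A} f(x) * nu({x}).
Computing each term:
  x2: f(x2) * nu(x2) = 4 * 6 = 24.
  x6: f(x6) * nu(x6) = 5/3 * 5 = 25/3.
Summing: mu(A) = 24 + 25/3 = 97/3.

97/3


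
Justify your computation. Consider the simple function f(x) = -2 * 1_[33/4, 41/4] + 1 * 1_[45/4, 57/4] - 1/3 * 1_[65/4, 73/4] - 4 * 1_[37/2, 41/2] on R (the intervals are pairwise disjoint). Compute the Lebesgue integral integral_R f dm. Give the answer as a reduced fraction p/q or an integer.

For a simple function f = sum_i c_i * 1_{A_i} with disjoint A_i,
  integral f dm = sum_i c_i * m(A_i).
Lengths of the A_i:
  m(A_1) = 41/4 - 33/4 = 2.
  m(A_2) = 57/4 - 45/4 = 3.
  m(A_3) = 73/4 - 65/4 = 2.
  m(A_4) = 41/2 - 37/2 = 2.
Contributions c_i * m(A_i):
  (-2) * (2) = -4.
  (1) * (3) = 3.
  (-1/3) * (2) = -2/3.
  (-4) * (2) = -8.
Total: -4 + 3 - 2/3 - 8 = -29/3.

-29/3


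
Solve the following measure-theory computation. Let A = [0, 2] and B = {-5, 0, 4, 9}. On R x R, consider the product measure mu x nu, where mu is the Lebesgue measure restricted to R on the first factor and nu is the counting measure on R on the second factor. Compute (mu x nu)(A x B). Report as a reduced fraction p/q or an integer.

For a measurable rectangle A x B, the product measure satisfies
  (mu x nu)(A x B) = mu(A) * nu(B).
  mu(A) = 2.
  nu(B) = 4.
  (mu x nu)(A x B) = 2 * 4 = 8.

8


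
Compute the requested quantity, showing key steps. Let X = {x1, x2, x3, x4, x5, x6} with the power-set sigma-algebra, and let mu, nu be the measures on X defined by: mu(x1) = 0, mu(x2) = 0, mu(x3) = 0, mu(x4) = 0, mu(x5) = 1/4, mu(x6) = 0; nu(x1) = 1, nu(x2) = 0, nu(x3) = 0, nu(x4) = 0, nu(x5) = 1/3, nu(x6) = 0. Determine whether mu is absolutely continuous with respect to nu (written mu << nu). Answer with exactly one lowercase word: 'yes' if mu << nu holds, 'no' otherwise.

mu << nu means: every nu-null measurable set is also mu-null; equivalently, for every atom x, if nu({x}) = 0 then mu({x}) = 0.
Checking each atom:
  x1: nu = 1 > 0 -> no constraint.
  x2: nu = 0, mu = 0 -> consistent with mu << nu.
  x3: nu = 0, mu = 0 -> consistent with mu << nu.
  x4: nu = 0, mu = 0 -> consistent with mu << nu.
  x5: nu = 1/3 > 0 -> no constraint.
  x6: nu = 0, mu = 0 -> consistent with mu << nu.
No atom violates the condition. Therefore mu << nu.

yes


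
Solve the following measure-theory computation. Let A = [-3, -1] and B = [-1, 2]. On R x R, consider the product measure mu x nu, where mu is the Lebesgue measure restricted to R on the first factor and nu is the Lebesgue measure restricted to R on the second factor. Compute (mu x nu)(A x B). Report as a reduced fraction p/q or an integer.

For a measurable rectangle A x B, the product measure satisfies
  (mu x nu)(A x B) = mu(A) * nu(B).
  mu(A) = 2.
  nu(B) = 3.
  (mu x nu)(A x B) = 2 * 3 = 6.

6


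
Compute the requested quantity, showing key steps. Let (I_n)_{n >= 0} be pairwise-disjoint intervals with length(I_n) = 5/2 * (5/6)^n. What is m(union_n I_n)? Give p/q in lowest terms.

By countable additivity of the Lebesgue measure on pairwise disjoint measurable sets,
  m(union_{n >= 0} I_n) = sum_{n >= 0} m(I_n) = sum_{n >= 0} a * r^n,
  with a = 5/2 and r = 5/6.
Since 0 < r = 5/6 < 1, the geometric series converges:
  sum_{n >= 0} a * r^n = a / (1 - r).
  = 5/2 / (1 - 5/6)
  = 5/2 / (1/6)
  = 15.

15


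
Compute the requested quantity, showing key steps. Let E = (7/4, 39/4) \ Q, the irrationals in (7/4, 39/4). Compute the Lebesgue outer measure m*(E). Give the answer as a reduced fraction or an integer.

The interval I = (7/4, 39/4) has m(I) = 39/4 - 7/4 = 8 (endpoints are measure-zero, so open/closed/half-open agree). Write I = (I cap Q) u (I \ Q). The rationals in I are countable, so m*(I cap Q) = 0 (cover each rational by intervals whose total length is arbitrarily small). By countable subadditivity m*(I) <= m*(I cap Q) + m*(I \ Q), hence m*(I \ Q) >= m(I) = 8. The reverse inequality m*(I \ Q) <= m*(I) = 8 is trivial since (I \ Q) is a subset of I. Therefore m*(I \ Q) = 8.

8


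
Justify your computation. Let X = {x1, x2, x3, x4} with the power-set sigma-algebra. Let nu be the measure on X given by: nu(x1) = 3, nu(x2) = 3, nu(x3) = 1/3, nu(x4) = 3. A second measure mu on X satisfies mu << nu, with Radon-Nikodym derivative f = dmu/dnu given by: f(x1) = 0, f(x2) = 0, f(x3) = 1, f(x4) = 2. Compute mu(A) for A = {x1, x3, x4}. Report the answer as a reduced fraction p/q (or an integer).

By the defining property of the Radon-Nikodym derivative, for every measurable set A,
  mu(A) = integral_A f dnu.
Since nu is a discrete measure concentrated on the atoms of X, the integral over A reduces to the sum
  mu(A) = sum_{x in A} f(x) * nu({x}).
Computing each term:
  x1: f(x1) * nu(x1) = 0 * 3 = 0.
  x3: f(x3) * nu(x3) = 1 * 1/3 = 1/3.
  x4: f(x4) * nu(x4) = 2 * 3 = 6.
Summing: mu(A) = 0 + 1/3 + 6 = 19/3.

19/3
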